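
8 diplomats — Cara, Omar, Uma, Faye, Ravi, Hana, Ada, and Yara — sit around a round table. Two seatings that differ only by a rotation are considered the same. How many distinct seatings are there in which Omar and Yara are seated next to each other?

Glue Omar and Yara into a block (2 internal orders). Seating 7 units around a circle gives (6)! arrangements.
So 2 × (6)! = 2 × 720 = 1440.

1440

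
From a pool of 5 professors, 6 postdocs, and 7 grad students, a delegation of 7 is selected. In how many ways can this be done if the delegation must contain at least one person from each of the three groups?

28987

Total 7-person selections from all 18: C(18,7) = 31824.
Subtract selections that omit an entire group: no professors → C(13,7) = 1716; no postdocs → C(12,7) = 792; no grad students → C(11,7) = 330.
Add back selections omitting two groups (i.e. drawn from a single group): C(5,7) + C(6,7) + C(7,7) = 1.
By inclusion–exclusion: 31824 − 2838 + 1 = 28987.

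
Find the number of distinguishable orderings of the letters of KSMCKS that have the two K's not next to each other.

Total arrangements of KSMCKS: 6!/(2!·2!) = 180.
Arrangements with the K's together: treat KK as one letter, giving (5)!/(2!) = 60.
Hence 180 − 60 = 120.

120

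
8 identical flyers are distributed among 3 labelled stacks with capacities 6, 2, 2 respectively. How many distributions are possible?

Ignoring the caps, the number of non-negative solutions to x_1+…+x_3 = 8 is C(10,2) = 45.
Subtract solutions that violate a single cap (substitute x_i' = x_i − (cap_i+1)): x_1 ≥ 7 gives C(3,2) = 3; x_2 ≥ 3 gives C(7,2) = 21; x_3 ≥ 3 gives C(7,2) = 21. Together 45.
Add back pairs where two caps are both exceeded: 0 + 0 + 6 = 6.
By inclusion–exclusion the count is 45 − 45 + 6 = 6.

6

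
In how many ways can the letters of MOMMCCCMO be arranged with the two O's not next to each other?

There are 9!/(4!·3!·2!) = 1260 arrangements of MOMMCCCMO in total.
Arrangements with the O's together: treat OO as one letter, giving (8)!/(4!·3!) = 280.
Hence 1260 − 280 = 980.

980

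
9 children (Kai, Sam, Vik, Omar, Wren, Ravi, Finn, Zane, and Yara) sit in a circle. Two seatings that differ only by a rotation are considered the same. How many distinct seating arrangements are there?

40320

Around a circle, 9 distinct people have 9!/9 = (8)! = 40320 rotationally distinct seatings.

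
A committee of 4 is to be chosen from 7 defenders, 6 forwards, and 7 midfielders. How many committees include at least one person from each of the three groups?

Total 4-person selections from all 20: C(20,4) = 4845.
Subtract selections that omit an entire group: no defenders → C(13,4) = 715; no forwards → C(14,4) = 1001; no midfielders → C(13,4) = 715.
Add back selections omitting two groups (i.e. drawn from a single group): C(7,4) + C(6,4) + C(7,4) = 85.
By inclusion–exclusion: 4845 − 2431 + 85 = 2499.

2499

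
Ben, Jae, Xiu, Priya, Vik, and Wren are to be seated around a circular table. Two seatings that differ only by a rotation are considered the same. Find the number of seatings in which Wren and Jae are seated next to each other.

Treat {Wren, Jae} as one unit (2 internal orders) and seat the resulting 5 units around the table: (4)! circular arrangements.
So 2 × (4)! = 2 × 24 = 48.

48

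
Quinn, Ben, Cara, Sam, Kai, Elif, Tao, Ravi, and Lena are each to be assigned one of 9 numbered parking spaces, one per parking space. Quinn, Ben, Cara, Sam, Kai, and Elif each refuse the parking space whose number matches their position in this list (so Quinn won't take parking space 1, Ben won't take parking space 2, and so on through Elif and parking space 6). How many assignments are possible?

Let Aᵢ (for 1 ≤ i ≤ 6) be the placements that put person i in their forbidden parking space. Any j of these fix j positions, leaving (9−j)! ways to fill the rest, and there are C(6,j) ways to pick which j.
By inclusion–exclusion, the number of valid placements is Σ_{j=0}^{6} (−1)^j C(6,j)·(9−j)!.
Computing: 362880 − 241920 + 75600 − 14400 + 1800 − 144 + 6 = 183822.

183822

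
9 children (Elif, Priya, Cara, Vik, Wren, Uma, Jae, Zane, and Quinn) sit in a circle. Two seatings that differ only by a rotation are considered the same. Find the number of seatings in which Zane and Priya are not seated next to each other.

All circular seatings of 9 people number (8)! = 40320.
Those with Zane next to Priya: fuse the pair into one unit and seat 8 units around a circle — 2·(7)! = 10080.
Subtracting, 40320 − 10080 = 30240.

30240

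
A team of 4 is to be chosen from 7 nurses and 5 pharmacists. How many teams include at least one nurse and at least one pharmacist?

455

With no constraint there are C(12,4) = 495 possible selections.
Subtract selections that omit an entire group: no nurses → C(5,4) = 5; no pharmacists → C(7,4) = 35.
Both groups omitted at once is impossible, so 495 − 40 = 455.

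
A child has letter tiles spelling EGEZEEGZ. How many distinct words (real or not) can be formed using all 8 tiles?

EGEZEEGZ has 8 letters with E appearing 4 times, G appearing twice, and Z appearing twice.
So there are 8! / (4!·2!·2!) = 420 distinguishable arrangements.

420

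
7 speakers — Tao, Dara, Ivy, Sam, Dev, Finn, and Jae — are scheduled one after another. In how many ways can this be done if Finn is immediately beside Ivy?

1440

Place the 5 others and the Finn-Ivy pair as 6 objects in a line; the pair has 2 internal arrangements.
So the count is 2·(6)! = 1440.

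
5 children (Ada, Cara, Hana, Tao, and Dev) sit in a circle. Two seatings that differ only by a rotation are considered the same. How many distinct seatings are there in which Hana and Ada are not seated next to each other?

12

Without the restriction there are (4)! = 24 seatings.
Seatings with Hana beside Ada: treat them as a block with 2 internal orders, giving 2 × (3)! = 12.
Subtracting, 24 − 12 = 12.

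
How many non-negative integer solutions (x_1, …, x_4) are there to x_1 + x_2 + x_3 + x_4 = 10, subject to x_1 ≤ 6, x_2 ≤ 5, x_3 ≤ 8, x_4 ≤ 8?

223

Ignoring the caps, the number of non-negative solutions to x_1+…+x_4 = 10 is C(13,3) = 286.
Subtract solutions that violate a single cap (substitute x_i' = x_i − (cap_i+1)): x_1 ≥ 7 gives C(6,3) = 20; x_2 ≥ 6 gives C(7,3) = 35; x_3 ≥ 9 gives C(4,3) = 4; x_4 ≥ 9 gives C(4,3) = 4. Together 63.
No two caps can be exceeded simultaneously, so the pair terms are all 0.
By inclusion–exclusion the count is 286 − 63 + 0 = 223.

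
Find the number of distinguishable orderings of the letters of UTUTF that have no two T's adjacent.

18

There are 5!/(2!·2!) = 30 arrangements of UTUTF in total.
If the two T's are adjacent, glue them into one block, leaving 4 items to arrange: (4)!/(2!) = 12 ways.
Subtracting, 30 − 12 = 18 arrangements keep the T's apart.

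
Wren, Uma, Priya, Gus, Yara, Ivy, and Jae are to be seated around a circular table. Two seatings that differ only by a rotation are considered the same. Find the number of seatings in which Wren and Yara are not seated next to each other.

All circular seatings of 7 people number (6)! = 720.
Those with Wren next to Yara: fuse the pair into one unit and seat 6 units around a circle — 2·(5)! = 240.
Subtracting, 720 − 240 = 480.

480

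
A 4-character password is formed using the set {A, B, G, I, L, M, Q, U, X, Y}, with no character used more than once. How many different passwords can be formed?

5040

This is a permutation of 4 out of 10: P(10,4) = 10!/6!.
10 × 9 × 8 × 7 = 5040.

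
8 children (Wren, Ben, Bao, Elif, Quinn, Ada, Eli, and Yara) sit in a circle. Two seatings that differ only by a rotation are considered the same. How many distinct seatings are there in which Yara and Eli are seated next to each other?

1440

Glue Yara and Eli into a block (2 internal orders). Seating 7 units around a circle gives (6)! arrangements.
So 2 × (6)! = 2 × 720 = 1440.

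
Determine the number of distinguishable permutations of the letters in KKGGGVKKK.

504

KKGGGVKKK has 9 letters with G appearing 3 times and K appearing 5 times.
Dividing 9! = 362880 by 5!·3! = 720 for the repeated letters gives 504.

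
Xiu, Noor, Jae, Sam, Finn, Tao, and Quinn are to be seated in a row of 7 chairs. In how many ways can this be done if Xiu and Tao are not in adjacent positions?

3600

Of the 7! = 5040 arrangements, those with Xiu and Tao adjacent number 2 × 6! = 1440 (treat the pair as a block with 2 internal orders).
So 5040 − 1440 = 3600 arrangements keep them apart.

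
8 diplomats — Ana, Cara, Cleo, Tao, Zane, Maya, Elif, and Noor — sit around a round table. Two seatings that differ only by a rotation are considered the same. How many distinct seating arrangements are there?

Fix one person's seat to break rotational symmetry; the remaining 7 people can be arranged in (7)! = 5040 ways.

5040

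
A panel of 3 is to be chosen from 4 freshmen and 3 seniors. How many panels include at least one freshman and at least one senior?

30

Unrestricted: C(7,3) = 35 ways to pick any 3 of the 7.
Subtract selections that omit an entire group: no freshmen → C(3,3) = 1; no seniors → C(4,3) = 4.
Both groups omitted at once is impossible, so 35 − 5 = 30.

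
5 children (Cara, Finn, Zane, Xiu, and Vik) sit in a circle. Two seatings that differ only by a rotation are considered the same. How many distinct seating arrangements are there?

Fix one person's seat to break rotational symmetry; the remaining 4 people can be arranged in (4)! = 24 ways.

24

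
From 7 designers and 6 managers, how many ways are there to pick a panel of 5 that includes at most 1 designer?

Split by how many designers are chosen (0 through 1).
Sum: C(7,0)·C(6,5) + C(7,1)·C(6,4) = 6 + 105 = 111.

111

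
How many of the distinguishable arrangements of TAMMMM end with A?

With the last slot taken by A, it remains to arrange the other 5 letters (TMMMM).
Those 5 letters have M appearing 4 times, giving (5)!/(4!) = 5.

5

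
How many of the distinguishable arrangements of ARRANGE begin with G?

180

With the first slot taken by G, it remains to arrange the other 6 letters (ARRANE).
Those 6 letters have A appearing twice and R appearing twice, giving (6)!/(2!·2!) = 180.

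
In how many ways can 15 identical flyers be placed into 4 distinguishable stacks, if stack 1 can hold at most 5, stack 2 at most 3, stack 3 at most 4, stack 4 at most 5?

10

Without the upper bounds there are C(18,3) = 816 ways to split 15 among 4 stacks.
Subtract solutions that violate a single cap (substitute x_i' = x_i − (cap_i+1)): x_1 ≥ 6 gives C(12,3) = 220; x_2 ≥ 4 gives C(14,3) = 364; x_3 ≥ 5 gives C(13,3) = 286; x_4 ≥ 6 gives C(12,3) = 220. Together 1090.
Add back pairs where two caps are both exceeded: 56 + 35 + 20 + 84 + 56 + 35 = 286.
Subtract triples: 1 + 0 + 0 + 1 = 2.
By inclusion–exclusion the count is 816 − 1090 + 286 − 2 = 10.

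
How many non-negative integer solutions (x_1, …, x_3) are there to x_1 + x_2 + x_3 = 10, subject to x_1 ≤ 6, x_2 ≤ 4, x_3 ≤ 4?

By stars and bars, unrestricted non-negative solutions to x_1+…+x_3 = 10 number C(10+2,2) = 66.
Subtract solutions that violate a single cap (substitute x_i' = x_i − (cap_i+1)): x_1 ≥ 7 gives C(5,2) = 10; x_2 ≥ 5 gives C(7,2) = 21; x_3 ≥ 5 gives C(7,2) = 21. Together 52.
Add back pairs where two caps are both exceeded: 0 + 0 + 1 = 1.
By inclusion–exclusion the count is 66 − 52 + 1 = 15.

15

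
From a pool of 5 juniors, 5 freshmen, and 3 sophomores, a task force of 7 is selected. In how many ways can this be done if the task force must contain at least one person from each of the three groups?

1580

With no constraint there are C(13,7) = 1716 possible selections.
Subtract selections that omit an entire group: no juniors → C(8,7) = 8; no freshmen → C(8,7) = 8; no sophomores → C(10,7) = 120.
Add back selections omitting two groups (i.e. drawn from a single group): C(5,7) + C(5,7) + C(3,7) = 0.
By inclusion–exclusion: 1716 − 136 + 0 = 1580.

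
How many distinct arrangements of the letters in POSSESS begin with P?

30

With the first slot taken by P, it remains to arrange the other 6 letters (OSSESS).
Those 6 letters have S appearing 4 times, giving (6)!/(4!) = 30.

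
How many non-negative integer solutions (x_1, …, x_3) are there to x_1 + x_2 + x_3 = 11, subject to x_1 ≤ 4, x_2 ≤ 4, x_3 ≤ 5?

By stars and bars, unrestricted non-negative solutions to x_1+…+x_3 = 11 number C(11+2,2) = 78.
Subtract solutions that violate a single cap (substitute x_i' = x_i − (cap_i+1)): x_1 ≥ 5 gives C(8,2) = 28; x_2 ≥ 5 gives C(8,2) = 28; x_3 ≥ 6 gives C(7,2) = 21. Together 77.
Add back pairs where two caps are both exceeded: 3 + 1 + 1 = 5.
By inclusion–exclusion the count is 78 − 77 + 5 = 6.

6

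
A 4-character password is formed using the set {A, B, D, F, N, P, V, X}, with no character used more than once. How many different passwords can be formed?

1680

Choose and order 4 of the 8 symbols: the first character has 8 options, the next 7, then 6, 5.
8 × 7 × 6 × 5 = 1680.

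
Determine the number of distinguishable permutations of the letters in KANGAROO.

10080

KANGAROO has 8 letters with A appearing twice and O appearing twice.
Dividing 8! = 40320 by 2!·2! = 4 for the repeated letters gives 10080.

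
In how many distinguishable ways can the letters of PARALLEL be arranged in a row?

3360

The 8 letters of PARALLEL have repeats: A appearing twice and L appearing 3 times.
Dividing 8! = 40320 by 3!·2! = 12 for the repeated letters gives 3360.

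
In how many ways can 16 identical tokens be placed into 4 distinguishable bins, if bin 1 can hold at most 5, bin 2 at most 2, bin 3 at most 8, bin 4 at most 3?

10

Without the upper bounds there are C(19,3) = 969 ways to split 16 among 4 bins.
Subtract solutions that violate a single cap (substitute x_i' = x_i − (cap_i+1)): x_1 ≥ 6 gives C(13,3) = 286; x_2 ≥ 3 gives C(16,3) = 560; x_3 ≥ 9 gives C(10,3) = 120; x_4 ≥ 4 gives C(15,3) = 455. Together 1421.
Add back pairs where two caps are both exceeded: 120 + 4 + 84 + 35 + 220 + 20 = 483.
Subtract triples: 0 + 20 + 0 + 1 = 21.
By inclusion–exclusion the count is 969 − 1421 + 483 − 21 = 10.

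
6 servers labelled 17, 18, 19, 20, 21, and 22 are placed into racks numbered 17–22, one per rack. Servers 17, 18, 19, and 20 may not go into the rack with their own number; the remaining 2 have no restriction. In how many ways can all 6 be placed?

362

Let Aᵢ (for 17 ≤ i ≤ 20) be the placements that put server i in its forbidden rack. Any j of these fix j positions, leaving (6−j)! ways to fill the rest, and there are C(4,j) ways to pick which j.
By inclusion–exclusion, the number of valid placements is Σ_{j=0}^{4} (−1)^j C(4,j)·(6−j)!.
Computing: 720 − 480 + 144 − 24 + 2 = 362.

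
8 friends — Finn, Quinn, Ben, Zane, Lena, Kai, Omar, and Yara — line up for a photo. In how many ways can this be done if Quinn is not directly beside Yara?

There are 8! = 40320 arrangements in all. If Quinn and Yara are adjacent, merging them into one block gives 2·(7)! = 10080 arrangements.
Complementary counting: 40320 − 10080 = 30240.

30240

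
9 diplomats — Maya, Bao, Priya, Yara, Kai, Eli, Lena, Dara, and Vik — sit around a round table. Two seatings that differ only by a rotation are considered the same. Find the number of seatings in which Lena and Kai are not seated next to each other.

Without the restriction there are (8)! = 40320 seatings.
Those with Lena next to Kai: fuse the pair into one unit and seat 8 units around a circle — 2·(7)! = 10080.
Subtracting, 40320 − 10080 = 30240.

30240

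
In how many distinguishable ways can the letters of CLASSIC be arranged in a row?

1260

CLASSIC has 7 letters with C appearing twice and S appearing twice.
Dividing 7! = 5040 by 2!·2! = 4 for the repeated letters gives 1260.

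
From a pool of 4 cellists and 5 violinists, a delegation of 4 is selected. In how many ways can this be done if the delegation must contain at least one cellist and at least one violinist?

120

With no constraint there are C(9,4) = 126 possible selections.
Selections missing a whole group: no cellists → C(5,4) = 5; no violinists → C(4,4) = 1.
Both groups omitted at once is impossible, so 126 − 6 = 120.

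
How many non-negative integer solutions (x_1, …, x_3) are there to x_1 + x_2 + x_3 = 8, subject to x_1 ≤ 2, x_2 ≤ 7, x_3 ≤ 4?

14

Ignoring the caps, the number of non-negative solutions to x_1+…+x_3 = 8 is C(10,2) = 45.
Subtract solutions that violate a single cap (substitute x_i' = x_i − (cap_i+1)): x_1 ≥ 3 gives C(7,2) = 21; x_2 ≥ 8 gives C(2,2) = 1; x_3 ≥ 5 gives C(5,2) = 10. Together 32.
Add back pairs where two caps are both exceeded: 0 + 1 + 0 = 1.
By inclusion–exclusion the count is 45 − 32 + 1 = 14.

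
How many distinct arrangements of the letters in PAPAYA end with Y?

Fix Y in the last position and arrange the remaining 5 letters.
Those 5 letters have A appearing 3 times and P appearing twice, giving (5)!/(3!·2!) = 10.

10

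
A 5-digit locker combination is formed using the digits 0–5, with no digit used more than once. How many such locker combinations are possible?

Choose and order 5 of the 6 symbols: the first digit has 6 options, the next 5, and so on down to 2.
6 × 5 × 4 × 3 × 2 = 720.

720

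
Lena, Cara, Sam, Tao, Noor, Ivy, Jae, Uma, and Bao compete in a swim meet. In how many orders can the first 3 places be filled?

504

There are 9 choices for 1st place, 8 for 2nd, and 7 for 3rd.
That gives 9 × 8 × 7 = 504.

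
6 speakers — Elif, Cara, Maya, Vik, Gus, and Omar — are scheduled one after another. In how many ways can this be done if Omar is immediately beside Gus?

Glue Omar and Gus into one block (2 internal orders), leaving 5 units to arrange in a row.
So the count is 2·(5)! = 240.

240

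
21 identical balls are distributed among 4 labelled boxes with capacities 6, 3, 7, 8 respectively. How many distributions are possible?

Without the upper bounds there are C(24,3) = 2024 ways to split 21 among 4 boxes.
Subtract solutions that violate a single cap (substitute x_i' = x_i − (cap_i+1)): x_1 ≥ 7 gives C(17,3) = 680; x_2 ≥ 4 gives C(20,3) = 1140; x_3 ≥ 8 gives C(16,3) = 560; x_4 ≥ 9 gives C(15,3) = 455. Together 2835.
Add back pairs where two caps are both exceeded: 286 + 84 + 56 + 220 + 165 + 35 = 846.
Subtract triples: 10 + 4 + 0 + 1 = 15.
By inclusion–exclusion the count is 2024 − 2835 + 846 − 15 = 20.

20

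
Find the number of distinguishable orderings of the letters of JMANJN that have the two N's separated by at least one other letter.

Total arrangements of JMANJN: 6!/(2!·2!) = 180.
If the two N's are adjacent, glue them into one block, leaving 5 items to arrange: (5)!/(2!) = 60 ways.
Subtracting, 180 − 60 = 120 arrangements keep the N's apart.

120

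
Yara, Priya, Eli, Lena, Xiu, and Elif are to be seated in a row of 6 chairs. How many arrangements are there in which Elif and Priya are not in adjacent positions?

480

There are 6! = 720 arrangements in all. If Elif and Priya are adjacent, merging them into one block gives 2·(5)! = 240 arrangements.
Complementary counting: 720 − 240 = 480.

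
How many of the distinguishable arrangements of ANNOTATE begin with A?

Fix A in the first position and arrange the remaining 7 letters.
Those 7 letters have N appearing twice and T appearing twice, giving (7)!/(2!·2!) = 1260.

1260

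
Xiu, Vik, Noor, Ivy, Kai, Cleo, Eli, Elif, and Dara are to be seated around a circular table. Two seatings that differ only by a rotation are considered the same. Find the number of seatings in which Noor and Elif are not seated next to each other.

30240

Without the restriction there are (8)! = 40320 seatings.
Seatings with Noor beside Elif: treat them as a block with 2 internal orders, giving 2 × (7)! = 10080.
Subtracting, 40320 − 10080 = 30240.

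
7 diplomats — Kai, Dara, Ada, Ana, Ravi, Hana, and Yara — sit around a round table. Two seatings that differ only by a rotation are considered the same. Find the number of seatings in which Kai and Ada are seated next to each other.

Glue Kai and Ada into a block (2 internal orders). Seating 6 units around a circle gives (5)! arrangements.
So 2 × (5)! = 2 × 120 = 240.

240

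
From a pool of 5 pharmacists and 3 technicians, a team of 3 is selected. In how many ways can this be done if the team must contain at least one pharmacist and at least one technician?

Total 3-person selections from all 8: C(8,3) = 56.
Subtract selections that omit an entire group: no pharmacists → C(3,3) = 1; no technicians → C(5,3) = 10.
Both groups omitted at once is impossible, so 56 − 11 = 45.

45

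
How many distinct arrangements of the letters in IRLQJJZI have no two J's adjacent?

There are 8!/(2!·2!) = 10080 arrangements of IRLQJJZI in total.
Arrangements with the J's together: treat JJ as one letter, giving (7)!/(2!) = 2520.
Hence 10080 − 2520 = 7560.

7560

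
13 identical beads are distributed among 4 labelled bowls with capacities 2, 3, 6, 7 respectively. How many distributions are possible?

42

By stars and bars, unrestricted non-negative solutions to x_1+…+x_4 = 13 number C(13+3,3) = 560.
Subtract solutions that violate a single cap (substitute x_i' = x_i − (cap_i+1)): x_1 ≥ 3 gives C(13,3) = 286; x_2 ≥ 4 gives C(12,3) = 220; x_3 ≥ 7 gives C(9,3) = 84; x_4 ≥ 8 gives C(8,3) = 56. Together 646.
Add back pairs where two caps are both exceeded: 84 + 20 + 10 + 10 + 4 + 0 = 128.
By inclusion–exclusion the count is 560 − 646 + 128 = 42.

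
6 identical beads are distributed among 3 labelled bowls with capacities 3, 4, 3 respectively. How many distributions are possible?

By stars and bars, unrestricted non-negative solutions to x_1+…+x_3 = 6 number C(6+2,2) = 28.
Subtract solutions that violate a single cap (substitute x_i' = x_i − (cap_i+1)): x_1 ≥ 4 gives C(4,2) = 6; x_2 ≥ 5 gives C(3,2) = 3; x_3 ≥ 4 gives C(4,2) = 6. Together 15.
No two caps can be exceeded simultaneously, so the pair terms are all 0.
By inclusion–exclusion the count is 28 − 15 + 0 = 13.

13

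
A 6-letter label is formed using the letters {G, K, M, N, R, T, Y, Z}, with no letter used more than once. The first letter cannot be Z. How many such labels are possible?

The first letter has 8−1 = 7 choices (anything except Z).
The remaining 5 letters are filled from the other 7 symbols without repetition: 7 × 6 × 5 × 4 × 3 = 2520.
Total: 7 × 2520 = 17640.

17640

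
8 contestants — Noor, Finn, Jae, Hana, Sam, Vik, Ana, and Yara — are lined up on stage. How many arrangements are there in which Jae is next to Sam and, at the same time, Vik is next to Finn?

2880

Treat {Jae,Sam} as one block (2 orders) and {Vik,Finn} as another (2 orders).
That leaves 6 units to arrange: 2 × 2 × 6! = 4 × 720 = 2880.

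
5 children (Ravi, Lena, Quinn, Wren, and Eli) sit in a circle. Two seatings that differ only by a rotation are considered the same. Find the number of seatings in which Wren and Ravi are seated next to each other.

12

Treat {Wren, Ravi} as one unit (2 internal orders) and seat the resulting 4 units around the table: (3)! circular arrangements.
So 2 × (3)! = 2 × 6 = 12.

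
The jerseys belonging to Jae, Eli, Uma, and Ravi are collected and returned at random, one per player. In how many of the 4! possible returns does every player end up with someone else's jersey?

This is the derangement count D_4: permutations of 4 items with no fixed point.
By inclusion–exclusion this is Σ_{j=0}^{4} (−1)^j C(4,j)·(4−j)!.
Computing: 24 − 24 + 12 − 4 + 1 = 9.

9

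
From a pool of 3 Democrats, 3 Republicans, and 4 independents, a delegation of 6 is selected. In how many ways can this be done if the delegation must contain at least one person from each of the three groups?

195

Unrestricted: C(10,6) = 210 ways to pick any 6 of the 10.
Subtract selections that omit an entire group: no Democrats → C(7,6) = 7; no Republicans → C(7,6) = 7; no independents → C(6,6) = 1.
Add back selections omitting two groups (i.e. drawn from a single group): C(3,6) + C(3,6) + C(4,6) = 0.
By inclusion–exclusion: 210 − 15 + 0 = 195.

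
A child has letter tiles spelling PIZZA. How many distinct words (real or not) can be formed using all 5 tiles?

The 5 letters of PIZZA have repeats: Z appearing twice.
So there are 5! / (2!) = 60 distinguishable arrangements.

60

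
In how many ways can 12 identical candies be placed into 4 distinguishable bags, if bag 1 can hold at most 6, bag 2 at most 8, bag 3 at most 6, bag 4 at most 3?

Without the upper bounds there are C(15,3) = 455 ways to split 12 among 4 bags.
Subtract solutions that violate a single cap (substitute x_i' = x_i − (cap_i+1)): x_1 ≥ 7 gives C(8,3) = 56; x_2 ≥ 9 gives C(6,3) = 20; x_3 ≥ 7 gives C(8,3) = 56; x_4 ≥ 4 gives C(11,3) = 165. Together 297.
Add back pairs where two caps are both exceeded: 0 + 0 + 4 + 0 + 0 + 4 = 8.
By inclusion–exclusion the count is 455 − 297 + 8 = 166.

166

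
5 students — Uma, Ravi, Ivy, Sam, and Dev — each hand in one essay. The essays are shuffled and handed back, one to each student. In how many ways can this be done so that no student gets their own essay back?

44

This is the derangement count D_5: permutations of 5 items with no fixed point.
By inclusion–exclusion this is Σ_{j=0}^{5} (−1)^j C(5,j)·(5−j)!.
Computing: 120 − 120 + 60 − 20 + 5 − 1 = 44.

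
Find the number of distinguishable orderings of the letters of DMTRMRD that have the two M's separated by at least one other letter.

Total arrangements of DMTRMRD: 7!/(2!·2!·2!) = 630.
If the two M's are adjacent, glue them into one block, leaving 6 items to arrange: (6)!/(2!·2!) = 180 ways.
Subtracting, 630 − 180 = 450 arrangements keep the M's apart.

450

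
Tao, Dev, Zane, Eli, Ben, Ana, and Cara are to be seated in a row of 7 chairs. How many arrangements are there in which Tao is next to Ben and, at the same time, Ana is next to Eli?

Treat {Tao,Ben} as one block (2 orders) and {Ana,Eli} as another (2 orders).
That leaves 5 units to arrange: 2 × 2 × 5! = 4 × 120 = 480.

480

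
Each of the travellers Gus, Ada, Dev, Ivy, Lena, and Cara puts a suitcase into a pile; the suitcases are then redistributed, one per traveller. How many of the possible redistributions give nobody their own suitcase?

265

This is the derangement count D_6: permutations of 6 items with no fixed point.
By inclusion–exclusion this is Σ_{j=0}^{6} (−1)^j C(6,j)·(6−j)!.
Computing: 720 − 720 + 360 − 120 + 30 − 6 + 1 = 265.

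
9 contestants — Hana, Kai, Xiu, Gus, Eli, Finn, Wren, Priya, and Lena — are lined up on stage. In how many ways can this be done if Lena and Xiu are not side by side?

Of the 9! = 362880 arrangements, those with Lena and Xiu adjacent number 2 × 8! = 80640 (treat the pair as a block with 2 internal orders).
Complementary counting: 362880 − 80640 = 282240.

282240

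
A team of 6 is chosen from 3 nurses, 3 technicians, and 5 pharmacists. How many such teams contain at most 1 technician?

196

Split by how many technicians are chosen (0 through 1).
Sum: C(3,0)·C(8,6) + C(3,1)·C(8,5) = 28 + 168 = 196.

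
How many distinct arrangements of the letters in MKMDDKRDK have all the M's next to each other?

Treat the 2 copies of M as a single block. The multiset to arrange is then {MM, D, D, D, K, K, K, R}, 8 items in all.
That gives (8)!/(3!·3!) = 1120 arrangements.

1120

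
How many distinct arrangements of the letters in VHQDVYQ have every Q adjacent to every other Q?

Treat the 2 copies of Q as a single block. The multiset to arrange is then {QQ, D, H, V, V, Y}, 6 items in all.
That gives (6)!/(2!) = 360 arrangements.

360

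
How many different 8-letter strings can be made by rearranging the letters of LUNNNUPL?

LUNNNUPL has 8 letters with L appearing twice, N appearing 3 times, and U appearing twice.
So there are 8! / (3!·2!·2!) = 1680 distinguishable arrangements.

1680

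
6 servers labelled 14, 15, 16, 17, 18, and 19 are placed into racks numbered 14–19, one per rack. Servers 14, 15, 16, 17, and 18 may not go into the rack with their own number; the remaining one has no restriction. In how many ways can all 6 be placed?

309

Let Aᵢ (for 14 ≤ i ≤ 18) be the placements that put server i in its forbidden rack. Any j of these fix j positions, leaving (6−j)! ways to fill the rest, and there are C(5,j) ways to pick which j.
By inclusion–exclusion, the number of valid placements is Σ_{j=0}^{5} (−1)^j C(5,j)·(6−j)!.
Computing: 720 − 600 + 240 − 60 + 10 − 1 = 309.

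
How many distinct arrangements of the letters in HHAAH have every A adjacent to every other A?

Treat the 2 copies of A as a single block. The multiset to arrange is then {AA, H, H, H}, 4 items in all.
That gives (4)!/(3!) = 4 arrangements.

4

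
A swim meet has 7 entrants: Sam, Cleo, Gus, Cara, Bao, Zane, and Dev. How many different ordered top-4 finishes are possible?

840

This is an ordered selection of 4 from 7: P(7,4).
That gives 7 × 6 × 5 × 4 = 840.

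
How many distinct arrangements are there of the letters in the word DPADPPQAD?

DPADPPQAD has 9 letters with A appearing twice, D appearing 3 times, and P appearing 3 times.
So there are 9! / (3!·3!·2!) = 5040 distinguishable arrangements.

5040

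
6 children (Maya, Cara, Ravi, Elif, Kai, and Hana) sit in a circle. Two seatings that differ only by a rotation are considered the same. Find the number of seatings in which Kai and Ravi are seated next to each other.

48

Glue Kai and Ravi into a block (2 internal orders). Seating 5 units around a circle gives (4)! arrangements.
So 2 × (4)! = 2 × 24 = 48.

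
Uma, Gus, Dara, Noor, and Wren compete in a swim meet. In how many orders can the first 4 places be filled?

This is an ordered selection of 4 from 5: P(5,4).
That gives 5 × 4 × 3 × 2 = 120.

120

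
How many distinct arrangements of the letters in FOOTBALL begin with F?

Fix F in the first position and arrange the remaining 7 letters.
Those 7 letters have L appearing twice and O appearing twice, giving (7)!/(2!·2!) = 1260.

1260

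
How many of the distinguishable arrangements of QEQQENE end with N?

20

Fix N in the last position and arrange the remaining 6 letters.
Those 6 letters have E appearing 3 times and Q appearing 3 times, giving (6)!/(3!·3!) = 20.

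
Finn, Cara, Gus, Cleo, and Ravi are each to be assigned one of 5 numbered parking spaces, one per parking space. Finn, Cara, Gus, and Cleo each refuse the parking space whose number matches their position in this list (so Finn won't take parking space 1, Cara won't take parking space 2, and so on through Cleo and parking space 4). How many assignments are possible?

Let Aᵢ (for 1 ≤ i ≤ 4) be the placements that put person i in their forbidden parking space. Any j of these fix j positions, leaving (5−j)! ways to fill the rest, and there are C(4,j) ways to pick which j.
By inclusion–exclusion, the number of valid placements is Σ_{j=0}^{4} (−1)^j C(4,j)·(5−j)!.
Computing: 120 − 96 + 36 − 8 + 1 = 53.

53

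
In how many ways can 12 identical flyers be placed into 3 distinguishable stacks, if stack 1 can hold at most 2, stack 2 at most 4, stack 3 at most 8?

By stars and bars, unrestricted non-negative solutions to x_1+…+x_3 = 12 number C(12+2,2) = 91.
Subtract solutions that violate a single cap (substitute x_i' = x_i − (cap_i+1)): x_1 ≥ 3 gives C(11,2) = 55; x_2 ≥ 5 gives C(9,2) = 36; x_3 ≥ 9 gives C(5,2) = 10. Together 101.
Add back pairs where two caps are both exceeded: 15 + 1 + 0 = 16.
By inclusion–exclusion the count is 91 − 101 + 16 = 6.

6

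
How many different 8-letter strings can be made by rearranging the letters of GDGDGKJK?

1680

Letter multiplicities in GDGDGKJK: D×2, G×3, J×1, K×2.
The number of distinct arrangements is 8!/(3!·2!·2!) = 40320/24 = 1680.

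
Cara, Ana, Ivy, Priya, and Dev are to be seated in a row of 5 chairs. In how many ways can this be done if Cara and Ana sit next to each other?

48

Place the 3 others and the Cara-Ana pair as 4 objects in a line; the pair has 2 internal arrangements.
That gives 2 × 4! = 2 × 24 = 48.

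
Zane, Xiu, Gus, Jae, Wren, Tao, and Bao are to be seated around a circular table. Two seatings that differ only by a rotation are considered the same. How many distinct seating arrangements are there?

Around a circle, 7 distinct people have 7!/7 = (6)! = 720 rotationally distinct seatings.

720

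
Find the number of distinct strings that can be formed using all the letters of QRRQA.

QRRQA has 5 letters with Q appearing twice and R appearing twice.
The number of distinct arrangements is 5!/(2!·2!) = 120/4 = 30.

30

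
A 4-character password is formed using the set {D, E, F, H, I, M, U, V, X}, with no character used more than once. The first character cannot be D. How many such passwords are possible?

2688

The first character has 9−1 = 8 choices (anything except D).
The remaining 3 characters are filled from the other 8 symbols without repetition: 8 × 7 × 6 = 336.
Total: 8 × 336 = 2688.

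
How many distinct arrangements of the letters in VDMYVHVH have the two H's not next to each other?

2520

Total arrangements of VDMYVHVH: 8!/(3!·2!) = 3360.
If the two H's are adjacent, glue them into one block, leaving 7 items to arrange: (7)!/(3!) = 840 ways.
Subtracting, 3360 − 840 = 2520 arrangements keep the H's apart.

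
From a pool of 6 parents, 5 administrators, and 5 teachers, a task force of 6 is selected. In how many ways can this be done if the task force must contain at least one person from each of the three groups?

6875

With no constraint there are C(16,6) = 8008 possible selections.
Selections missing a whole group: no parents → C(10,6) = 210; no administrators → C(11,6) = 462; no teachers → C(11,6) = 462.
Add back selections omitting two groups (i.e. drawn from a single group): C(6,6) + C(5,6) + C(5,6) = 1.
By inclusion–exclusion: 8008 − 1134 + 1 = 6875.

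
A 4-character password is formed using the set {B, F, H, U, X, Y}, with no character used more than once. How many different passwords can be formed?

360

This is a permutation of 4 out of 6: P(6,4) = 6!/2!.
6 × 5 × 4 × 3 = 360.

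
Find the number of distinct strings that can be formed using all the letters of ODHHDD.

60

Letter multiplicities in ODHHDD: D×3, H×2, O×1.
So there are 6! / (3!·2!) = 60 distinguishable arrangements.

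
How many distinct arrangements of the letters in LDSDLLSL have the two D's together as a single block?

105

Treat the 2 copies of D as a single block. The multiset to arrange is then {DD, L, L, L, L, S, S}, 7 items in all.
That gives (7)!/(4!·2!) = 105 arrangements.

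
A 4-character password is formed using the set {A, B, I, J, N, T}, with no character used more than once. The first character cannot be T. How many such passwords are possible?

The first character has 6−1 = 5 choices (anything except T).
The remaining 3 characters are filled from the other 5 symbols without repetition: 5 × 4 × 3 = 60.
Total: 5 × 60 = 300.

300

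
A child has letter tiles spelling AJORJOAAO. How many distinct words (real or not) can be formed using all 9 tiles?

Letter multiplicities in AJORJOAAO: A×3, J×2, O×3, R×1.
The number of distinct arrangements is 9!/(3!·3!·2!) = 362880/72 = 5040.

5040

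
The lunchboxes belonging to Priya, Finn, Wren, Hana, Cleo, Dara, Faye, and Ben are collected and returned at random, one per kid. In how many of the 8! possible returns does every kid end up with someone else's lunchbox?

This is the derangement count D_8: permutations of 8 items with no fixed point.
By inclusion–exclusion this is Σ_{j=0}^{8} (−1)^j C(8,j)·(8−j)!.
Computing: 40320 − 40320 + 20160 − 6720 + 1680 − 336 + 56 − 8 + 1 = 14833.

14833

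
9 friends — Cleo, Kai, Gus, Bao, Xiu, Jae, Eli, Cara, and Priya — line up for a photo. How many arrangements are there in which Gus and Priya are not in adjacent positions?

Of the 9! = 362880 arrangements, those with Gus and Priya adjacent number 2 × 8! = 80640 (treat the pair as a block with 2 internal orders).
Complementary counting: 362880 − 80640 = 282240.

282240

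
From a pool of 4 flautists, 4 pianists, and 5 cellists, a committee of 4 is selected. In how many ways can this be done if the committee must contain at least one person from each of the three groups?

400

Total 4-person selections from all 13: C(13,4) = 715.
Subtract selections that omit an entire group: no flautists → C(9,4) = 126; no pianists → C(9,4) = 126; no cellists → C(8,4) = 70.
Add back selections omitting two groups (i.e. drawn from a single group): C(4,4) + C(4,4) + C(5,4) = 7.
By inclusion–exclusion: 715 − 322 + 7 = 400.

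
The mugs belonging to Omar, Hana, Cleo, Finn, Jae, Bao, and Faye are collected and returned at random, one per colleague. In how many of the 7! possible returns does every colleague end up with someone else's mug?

Count assignments avoiding every fixed point. For any j of the 7 colleagues fixed to their own mug, the other 7−j can be arranged in (7−j)! ways.
By inclusion–exclusion this is Σ_{j=0}^{7} (−1)^j C(7,j)·(7−j)!.
Computing: 5040 − 5040 + 2520 − 840 + 210 − 42 + 7 − 1 = 1854.

1854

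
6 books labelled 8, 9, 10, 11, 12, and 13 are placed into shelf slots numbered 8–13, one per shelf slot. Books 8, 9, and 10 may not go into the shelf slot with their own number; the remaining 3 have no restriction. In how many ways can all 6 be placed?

Let Aᵢ (for i ∈ {8, 9, 10}) be the placements that put book i in its forbidden shelf slot. Any j of these fix j positions, leaving (6−j)! ways to fill the rest, and there are C(3,j) ways to pick which j.
By inclusion–exclusion, the number of valid placements is Σ_{j=0}^{3} (−1)^j C(3,j)·(6−j)!.
Computing: 720 − 360 + 72 − 6 = 426.

426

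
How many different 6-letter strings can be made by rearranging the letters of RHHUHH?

RHHUHH has 6 letters with H appearing 4 times.
The number of distinct arrangements is 6!/(4!) = 720/24 = 30.

30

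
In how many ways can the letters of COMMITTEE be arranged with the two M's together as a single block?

Treat the 2 copies of M as a single block. The multiset to arrange is then {MM, C, E, E, I, O, T, T}, 8 items in all.
That gives (8)!/(2!·2!) = 10080 arrangements.

10080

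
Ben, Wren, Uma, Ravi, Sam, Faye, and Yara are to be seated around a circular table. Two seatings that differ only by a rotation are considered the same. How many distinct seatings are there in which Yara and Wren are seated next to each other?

240

Treat {Yara, Wren} as one unit (2 internal orders) and seat the resulting 6 units around the table: (5)! circular arrangements.
So 2 × (5)! = 2 × 120 = 240.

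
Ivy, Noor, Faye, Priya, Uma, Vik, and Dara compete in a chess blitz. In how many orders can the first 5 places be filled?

There are 7 choices for 1st place, 6 for 2nd, and so on down to 3 for position 5.
That gives 7 × 6 × 5 × 4 × 3 = 2520.

2520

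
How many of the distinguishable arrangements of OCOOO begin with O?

4

Fix O in the first position and arrange the remaining 4 letters.
Those 4 letters have O appearing 3 times, giving (4)!/(3!) = 4.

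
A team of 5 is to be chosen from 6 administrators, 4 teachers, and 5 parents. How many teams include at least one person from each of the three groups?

With no constraint there are C(15,5) = 3003 possible selections.
Selections missing a whole group: no administrators → C(9,5) = 126; no teachers → C(11,5) = 462; no parents → C(10,5) = 252.
Add back selections omitting two groups (i.e. drawn from a single group): C(6,5) + C(4,5) + C(5,5) = 7.
By inclusion–exclusion: 3003 − 840 + 7 = 2170.

2170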